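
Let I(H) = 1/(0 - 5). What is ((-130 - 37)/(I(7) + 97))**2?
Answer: 697225/234256 ≈ 2.9763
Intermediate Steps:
I(H) = -1/5 (I(H) = 1/(-5) = -1/5)
((-130 - 37)/(I(7) + 97))**2 = ((-130 - 37)/(-1/5 + 97))**2 = (-167/484/5)**2 = (-167*5/484)**2 = (-835/484)**2 = 697225/234256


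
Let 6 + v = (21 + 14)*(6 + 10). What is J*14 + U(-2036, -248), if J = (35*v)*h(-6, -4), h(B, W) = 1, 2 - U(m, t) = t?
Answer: 271710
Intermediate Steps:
U(m, t) = 2 - t
v = 554 (v = -6 + (21 + 14)*(6 + 10) = -6 + 35*16 = -6 + 560 = 554)
J = 19390 (J = (35*554)*1 = 19390*1 = 19390)
J*14 + U(-2036, -248) = 19390*14 + (2 - 1*(-248)) = 271460 + (2 + 248) = 271460 + 250 = 271710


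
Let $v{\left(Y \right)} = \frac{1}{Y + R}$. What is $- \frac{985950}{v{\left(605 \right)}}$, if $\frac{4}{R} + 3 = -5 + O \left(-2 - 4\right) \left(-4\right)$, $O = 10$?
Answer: $- \frac{17298985725}{29} \approx -5.9652 \cdot 10^{8}$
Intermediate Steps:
$R = \frac{1}{58}$ ($R = \frac{4}{-3 - \left(5 - 10 \left(-2 - 4\right) \left(-4\right)\right)} = \frac{4}{-3 - \left(5 - 10 \left(\left(-6\right) \left(-4\right)\right)\right)} = \frac{4}{-3 + \left(-5 + 10 \cdot 24\right)} = \frac{4}{-3 + \left(-5 + 240\right)} = \frac{4}{-3 + 235} = \frac{4}{232} = 4 \cdot \frac{1}{232} = \frac{1}{58} \approx 0.017241$)
$v{\left(Y \right)} = \frac{1}{\frac{1}{58} + Y}$ ($v{\left(Y \right)} = \frac{1}{Y + \frac{1}{58}} = \frac{1}{\frac{1}{58} + Y}$)
$- \frac{985950}{v{\left(605 \right)}} = - \frac{985950}{58 \frac{1}{1 + 58 \cdot 605}} = - \frac{985950}{58 \frac{1}{1 + 35090}} = - \frac{985950}{58 \cdot \frac{1}{35091}} = - \frac{985950}{\frac{58}{35091}} = \left(-985950\right) \frac{35091}{58} = - \frac{17298985725}{29}$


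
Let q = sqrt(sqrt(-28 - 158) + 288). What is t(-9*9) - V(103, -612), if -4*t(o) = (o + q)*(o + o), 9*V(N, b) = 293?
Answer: -59635/18 + 81*sqrt(288 + I*sqrt(186))/2 ≈ -2625.6 + 16.269*I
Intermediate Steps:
V(N, b) = 293/9 (V(N, b) = (1/9)*293 = 293/9)
q = sqrt(288 + I*sqrt(186)) (q = sqrt(sqrt(-186) + 288) = sqrt(I*sqrt(186) + 288) = sqrt(288 + I*sqrt(186)) ≈ 16.975 + 0.4017*I)
t(o) = -o*(o + sqrt(288 + I*sqrt(186)))/2 (t(o) = -(o + sqrt(288 + I*sqrt(186)))*(o + o)/4 = -(o + sqrt(288 + I*sqrt(186)))*2*o/4 = -o*(o + sqrt(288 + I*sqrt(186)))/2)
t(-9*9) - V(103, -612) = -(-9*9)*(-9*9 + sqrt(288 + I*sqrt(186)))/2 - 1*293/9 = -1/2*(-81)*(-81 + sqrt(288 + I*sqrt(186))) - 293/9 = (-6561/2 + 81*sqrt(288 + I*sqrt(186))/2) - 293/9 = -59635/18 + 81*sqrt(288 + I*sqrt(186))/2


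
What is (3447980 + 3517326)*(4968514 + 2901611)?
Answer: 54817828883250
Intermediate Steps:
(3447980 + 3517326)*(4968514 + 2901611) = 6965306*7870125 = 54817828883250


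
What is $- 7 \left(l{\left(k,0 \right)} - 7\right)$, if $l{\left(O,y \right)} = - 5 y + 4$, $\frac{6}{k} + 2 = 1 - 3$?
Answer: $21$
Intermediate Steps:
$k = - \frac{3}{2}$ ($k = \frac{6}{-2 + \left(1 - 3\right)} = \frac{6}{-2 - 2} = \frac{6}{-4} = 6 \left(- \frac{1}{4}\right) = - \frac{3}{2} \approx -1.5$)
$l{\left(O,y \right)} = 4 - 5 y$
$- 7 \left(l{\left(k,0 \right)} - 7\right) = - 7 \left(\left(4 - 0\right) - 7\right) = - 7 \left(\left(4 + 0\right) - 7\right) = - 7 \left(4 - 7\right) = \left(-7\right) \left(-3\right) = 21$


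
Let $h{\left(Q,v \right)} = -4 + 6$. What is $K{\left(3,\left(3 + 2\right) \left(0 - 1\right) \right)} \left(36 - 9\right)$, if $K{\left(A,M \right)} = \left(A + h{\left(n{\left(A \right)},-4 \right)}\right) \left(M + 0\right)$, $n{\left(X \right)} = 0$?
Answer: $-675$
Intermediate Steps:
$h{\left(Q,v \right)} = 2$
$K{\left(A,M \right)} = M \left(2 + A\right)$ ($K{\left(A,M \right)} = \left(A + 2\right) \left(M + 0\right) = \left(2 + A\right) M = M \left(2 + A\right)$)
$K{\left(3,\left(3 + 2\right) \left(0 - 1\right) \right)} \left(36 - 9\right) = \left(3 + 2\right) \left(0 - 1\right) \left(2 + 3\right) \left(36 - 9\right) = 5 \left(-1\right) 5 \cdot 27 = \left(-5\right) 5 \cdot 27 = \left(-25\right) 27 = -675$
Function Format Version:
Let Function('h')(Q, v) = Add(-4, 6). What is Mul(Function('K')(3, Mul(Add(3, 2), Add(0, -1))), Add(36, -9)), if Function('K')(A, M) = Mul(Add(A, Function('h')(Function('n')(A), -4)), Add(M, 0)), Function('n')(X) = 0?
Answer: -675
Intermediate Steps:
Function('h')(Q, v) = 2
Function('K')(A, M) = Mul(M, Add(2, A)) (Function('K')(A, M) = Mul(Add(A, 2), Add(M, 0)) = Mul(Add(2, A), M) = Mul(M, Add(2, A)))
Mul(Function('K')(3, Mul(Add(3, 2), Add(0, -1))), Add(36, -9)) = Mul(Mul(Mul(Add(3, 2), Add(0, -1)), Add(2, 3)), Add(36, -9)) = Mul(Mul(Mul(5, -1), 5), 27) = Mul(Mul(-5, 5), 27) = Mul(-25, 27) = -675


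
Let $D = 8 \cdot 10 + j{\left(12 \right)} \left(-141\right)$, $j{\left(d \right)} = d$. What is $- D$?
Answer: $1612$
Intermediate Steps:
$D = -1612$ ($D = 8 \cdot 10 + 12 \left(-141\right) = 80 - 1692 = -1612$)
$- D = \left(-1\right) \left(-1612\right) = 1612$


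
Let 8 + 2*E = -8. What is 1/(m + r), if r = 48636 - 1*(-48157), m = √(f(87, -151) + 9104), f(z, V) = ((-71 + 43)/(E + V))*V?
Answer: 15390087/1489651247683 - 2*√57371493/1489651247683 ≈ 1.0321e-5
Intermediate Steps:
E = -8 (E = -4 + (½)*(-8) = -4 - 4 = -8)
f(z, V) = -28*V/(-8 + V) (f(z, V) = ((-71 + 43)/(-8 + V))*V = (-28/(-8 + V))*V = -28*V/(-8 + V))
m = 2*√57371493/159 (m = √(-28*(-151)/(-8 - 151) + 9104) = √(-28*(-151)/(-159) + 9104) = √(-28*(-151)*(-1/159) + 9104) = √(-4228/159 + 9104) = √(1443308/159) = 2*√57371493/159 ≈ 95.275)
r = 96793 (r = 48636 + 48157 = 96793)
1/(m + r) = 1/(2*√57371493/159 + 96793) = 1/(96793 + 2*√57371493/159)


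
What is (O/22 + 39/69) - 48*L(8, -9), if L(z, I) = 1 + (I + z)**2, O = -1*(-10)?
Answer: -24030/253 ≈ -94.980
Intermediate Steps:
O = 10
(O/22 + 39/69) - 48*L(8, -9) = (10/22 + 39/69) - 48*(1 + (-9 + 8)**2) = (10*(1/22) + 39*(1/69)) - 48*(1 + (-1)**2) = (5/11 + 13/23) - 48*(1 + 1) = 258/253 - 48*2 = 258/253 - 96 = -24030/253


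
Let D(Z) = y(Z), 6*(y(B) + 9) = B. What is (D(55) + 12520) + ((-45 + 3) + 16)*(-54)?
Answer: 83545/6 ≈ 13924.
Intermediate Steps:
y(B) = -9 + B/6
D(Z) = -9 + Z/6
(D(55) + 12520) + ((-45 + 3) + 16)*(-54) = ((-9 + (⅙)*55) + 12520) + ((-45 + 3) + 16)*(-54) = ((-9 + 55/6) + 12520) + (-42 + 16)*(-54) = (⅙ + 12520) - 26*(-54) = 75121/6 + 1404 = 83545/6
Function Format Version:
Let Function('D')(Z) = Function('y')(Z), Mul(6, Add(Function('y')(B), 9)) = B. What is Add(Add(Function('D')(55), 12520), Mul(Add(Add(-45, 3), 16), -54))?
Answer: Rational(83545, 6) ≈ 13924.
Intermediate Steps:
Function('y')(B) = Add(-9, Mul(Rational(1, 6), B))
Function('D')(Z) = Add(-9, Mul(Rational(1, 6), Z))
Add(Add(Function('D')(55), 12520), Mul(Add(Add(-45, 3), 16), -54)) = Add(Add(Add(-9, Mul(Rational(1, 6), 55)), 12520), Mul(Add(Add(-45, 3), 16), -54)) = Add(Add(Add(-9, Rational(55, 6)), 12520), Mul(Add(-42, 16), -54)) = Add(Add(Rational(1, 6), 12520), Mul(-26, -54)) = Add(Rational(75121, 6), 1404) = Rational(83545, 6)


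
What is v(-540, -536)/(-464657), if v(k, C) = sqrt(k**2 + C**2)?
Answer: -4*sqrt(36181)/464657 ≈ -0.0016374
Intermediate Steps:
v(k, C) = sqrt(C**2 + k**2)
v(-540, -536)/(-464657) = sqrt((-536)**2 + (-540)**2)/(-464657) = sqrt(287296 + 291600)*(-1/464657) = sqrt(578896)*(-1/464657) = (4*sqrt(36181))*(-1/464657) = -4*sqrt(36181)/464657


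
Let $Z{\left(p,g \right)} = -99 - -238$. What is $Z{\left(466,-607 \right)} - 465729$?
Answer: $-465590$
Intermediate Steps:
$Z{\left(p,g \right)} = 139$ ($Z{\left(p,g \right)} = -99 + 238 = 139$)
$Z{\left(466,-607 \right)} - 465729 = 139 - 465729 = -465590$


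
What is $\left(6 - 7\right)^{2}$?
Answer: $1$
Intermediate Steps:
$\left(6 - 7\right)^{2} = \left(-1\right)^{2} = 1$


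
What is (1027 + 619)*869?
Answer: 1430374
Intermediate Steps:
(1027 + 619)*869 = 1646*869 = 1430374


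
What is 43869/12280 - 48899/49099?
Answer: 1553444311/602935720 ≈ 2.5765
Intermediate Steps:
43869/12280 - 48899/49099 = 1553444311/602935720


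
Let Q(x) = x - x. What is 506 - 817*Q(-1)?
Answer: 506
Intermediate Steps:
Q(x) = 0
506 - 817*Q(-1) = 506 - 817*0 = 506 + 0 = 506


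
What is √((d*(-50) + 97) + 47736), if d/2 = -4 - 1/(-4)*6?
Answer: √48083 ≈ 219.28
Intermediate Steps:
d = -5 (d = 2*(-4 - 1/(-4)*6) = 2*(-4 - 1*(-¼)*6) = 2*(-4 + (¼)*6) = 2*(-4 + 3/2) = 2*(-5/2) = -5)
√((d*(-50) + 97) + 47736) = √((-5*(-50) + 97) + 47736) = √((250 + 97) + 47736) = √(347 + 47736) = √48083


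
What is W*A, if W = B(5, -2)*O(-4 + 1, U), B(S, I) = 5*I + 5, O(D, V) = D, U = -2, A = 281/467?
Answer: 4215/467 ≈ 9.0257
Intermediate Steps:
A = 281/467 (A = 281*(1/467) = 281/467 ≈ 0.60171)
B(S, I) = 5 + 5*I
W = 15 (W = (5 + 5*(-2))*(-4 + 1) = (5 - 10)*(-3) = -5*(-3) = 15)
W*A = 15*(281/467) = 4215/467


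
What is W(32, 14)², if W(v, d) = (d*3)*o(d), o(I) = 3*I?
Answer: 3111696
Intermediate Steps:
W(v, d) = 9*d² (W(v, d) = (d*3)*(3*d) = (3*d)*(3*d) = 9*d²)
W(32, 14)² = (9*14²)² = (9*196)² = 1764² = 3111696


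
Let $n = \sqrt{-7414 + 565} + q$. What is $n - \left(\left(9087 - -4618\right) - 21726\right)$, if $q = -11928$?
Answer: $-3907 + 3 i \sqrt{761} \approx -3907.0 + 82.759 i$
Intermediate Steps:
$n = -11928 + 3 i \sqrt{761}$ ($n = \sqrt{-7414 + 565} - 11928 = \sqrt{-6849} - 11928 = 3 i \sqrt{761} - 11928 = -11928 + 3 i \sqrt{761} \approx -11928.0 + 82.759 i$)
$n - \left(\left(9087 - -4618\right) - 21726\right) = \left(-11928 + 3 i \sqrt{761}\right) - \left(\left(9087 - -4618\right) - 21726\right) = \left(-11928 + 3 i \sqrt{761}\right) - \left(\left(9087 + 4618\right) - 21726\right) = \left(-11928 + 3 i \sqrt{761}\right) - \left(13705 - 21726\right) = \left(-11928 + 3 i \sqrt{761}\right) - -8021 = \left(-11928 + 3 i \sqrt{761}\right) + 8021 = -3907 + 3 i \sqrt{761}$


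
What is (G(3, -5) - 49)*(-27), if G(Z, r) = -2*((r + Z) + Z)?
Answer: 1377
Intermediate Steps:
G(Z, r) = -4*Z - 2*r (G(Z, r) = -2*((Z + r) + Z) = -2*(r + 2*Z) = -4*Z - 2*r)
(G(3, -5) - 49)*(-27) = ((-4*3 - 2*(-5)) - 49)*(-27) = ((-12 + 10) - 49)*(-27) = (-2 - 49)*(-27) = -51*(-27) = 1377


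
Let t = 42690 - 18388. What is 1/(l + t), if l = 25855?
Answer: 1/50157 ≈ 1.9937e-5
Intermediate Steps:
t = 24302
1/(l + t) = 1/(25855 + 24302) = 1/50157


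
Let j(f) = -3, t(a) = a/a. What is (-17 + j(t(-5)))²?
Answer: 400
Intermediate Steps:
t(a) = 1
(-17 + j(t(-5)))² = (-17 - 3)² = (-20)² = 400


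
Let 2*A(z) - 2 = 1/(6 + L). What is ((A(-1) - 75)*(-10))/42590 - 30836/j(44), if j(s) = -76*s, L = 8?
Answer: 57565314/6230917 ≈ 9.2387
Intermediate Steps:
A(z) = 29/28 (A(z) = 1 + 1/(2*(6 + 8)) = 1 + (½)/14 = 1 + (½)*(1/14) = 1 + 1/28 = 29/28)
((A(-1) - 75)*(-10))/42590 - 30836/j(44) = ((29/28 - 75)*(-10))/42590 - 30836/((-76*44)) = -2071/28*(-10)*(1/42590) - 30836/(-3344) = (10355/14)*(1/42590) - 30836*(-1/3344) = 2071/119252 + 7709/836 = 57565314/6230917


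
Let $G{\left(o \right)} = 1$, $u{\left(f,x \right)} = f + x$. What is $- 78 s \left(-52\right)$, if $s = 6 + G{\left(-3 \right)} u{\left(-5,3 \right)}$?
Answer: $16224$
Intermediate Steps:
$s = 4$ ($s = 6 + 1 \left(-5 + 3\right) = 6 + 1 \left(-2\right) = 6 - 2 = 4$)
$- 78 s \left(-52\right) = \left(-78\right) 4 \left(-52\right) = \left(-312\right) \left(-52\right) = 16224$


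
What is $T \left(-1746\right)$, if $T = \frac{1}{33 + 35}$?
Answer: $- \frac{873}{34} \approx -25.676$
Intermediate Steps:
$T = \frac{1}{68} \approx 0.014706$
$T \left(-1746\right) = \frac{1}{68} \left(-1746\right) = - \frac{873}{34}$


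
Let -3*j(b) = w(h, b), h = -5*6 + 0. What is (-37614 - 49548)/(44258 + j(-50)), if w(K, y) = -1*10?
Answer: -130743/66392 ≈ -1.9693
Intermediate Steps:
h = -30 (h = -30 + 0 = -30)
w(K, y) = -10
j(b) = 10/3 (j(b) = -⅓*(-10) = 10/3)
(-37614 - 49548)/(44258 + j(-50)) = (-37614 - 49548)/(44258 + 10/3) = -87162/132784/3 = -87162*3/132784 = -130743/66392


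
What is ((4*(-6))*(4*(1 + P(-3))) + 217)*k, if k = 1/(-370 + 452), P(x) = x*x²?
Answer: 2713/82 ≈ 33.085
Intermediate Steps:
P(x) = x³
k = 1/82 ≈ 0.012195
((4*(-6))*(4*(1 + P(-3))) + 217)*k = ((4*(-6))*(4*(1 + (-3)³)) + 217)*(1/82) = (-96*(1 - 27) + 217)*(1/82) = (-96*(-26) + 217)*(1/82) = (-24*(-104) + 217)*(1/82) = (2496 + 217)*(1/82) = 2713*(1/82) = 2713/82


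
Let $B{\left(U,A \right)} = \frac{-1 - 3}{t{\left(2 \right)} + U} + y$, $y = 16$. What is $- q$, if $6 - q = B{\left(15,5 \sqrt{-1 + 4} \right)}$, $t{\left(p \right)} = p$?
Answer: $\frac{166}{17} \approx 9.7647$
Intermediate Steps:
$B{\left(U,A \right)} = 16 - \frac{4}{2 + U}$ ($B{\left(U,A \right)} = \frac{-1 - 3}{2 + U} + 16 = - \frac{4}{2 + U} + 16 = 16 - \frac{4}{2 + U}$)
$q = - \frac{166}{17}$ ($q = 6 - \frac{4 \left(7 + 4 \cdot 15\right)}{2 + 15} = 6 - \frac{4 \left(7 + 60\right)}{17} = 6 - 4 \cdot \frac{1}{17} \cdot 67 = 6 - \frac{268}{17} = - \frac{166}{17} \approx -9.7647$)
$- q = \left(-1\right) \left(- \frac{166}{17}\right) = \frac{166}{17}$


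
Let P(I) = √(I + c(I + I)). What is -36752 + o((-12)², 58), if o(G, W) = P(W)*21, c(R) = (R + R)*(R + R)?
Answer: -36752 + 21*√53882 ≈ -31877.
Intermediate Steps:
c(R) = 4*R² (c(R) = (2*R)*(2*R) = 4*R²)
P(I) = √(I + 16*I²) (P(I) = √(I + 4*(I + I)²) = √(I + 4*(2*I)²) = √(I + 4*(4*I²)) = √(I + 16*I²))
o(G, W) = 21*√(W*(1 + 16*W)) (o(G, W) = √(W*(1 + 16*W))*21 = 21*√(W*(1 + 16*W)))
-36752 + o((-12)², 58) = -36752 + 21*√(58*(1 + 16*58)) = -36752 + 21*√(58*(1 + 928)) = -36752 + 21*√(58*929) = -36752 + 21*√53882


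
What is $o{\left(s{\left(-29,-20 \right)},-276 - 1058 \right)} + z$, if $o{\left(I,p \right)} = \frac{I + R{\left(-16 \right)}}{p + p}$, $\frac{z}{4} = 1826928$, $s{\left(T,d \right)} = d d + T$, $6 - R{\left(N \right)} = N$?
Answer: $\frac{19496975223}{2668} \approx 7.3077 \cdot 10^{6}$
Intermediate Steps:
$R{\left(N \right)} = 6 - N$
$s{\left(T,d \right)} = T + d^{2}$ ($s{\left(T,d \right)} = d^{2} + T = T + d^{2}$)
$z = 7307712$ ($z = 4 \cdot 1826928 = 7307712$)
$o{\left(I,p \right)} = \frac{22 + I}{2 p}$ ($o{\left(I,p \right)} = \frac{I + \left(6 - -16\right)}{p + p} = \frac{I + \left(6 + 16\right)}{2 p} = \left(I + 22\right) \frac{1}{2 p} = \left(22 + I\right) \frac{1}{2 p} = \frac{22 + I}{2 p}$)
$o{\left(s{\left(-29,-20 \right)},-276 - 1058 \right)} + z = \frac{22 - \left(29 - \left(-20\right)^{2}\right)}{2 \left(-276 - 1058\right)} + 7307712 = \frac{22 + \left(-29 + 400\right)}{2 \left(-276 - 1058\right)} + 7307712 = \frac{22 + 371}{2 \left(-1334\right)} + 7307712 = \frac{1}{2} \left(- \frac{1}{1334}\right) 393 + 7307712 = - \frac{393}{2668} + 7307712 = \frac{19496975223}{2668}$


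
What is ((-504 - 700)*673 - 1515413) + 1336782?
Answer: -988923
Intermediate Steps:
((-504 - 700)*673 - 1515413) + 1336782 = (-1204*673 - 1515413) + 1336782 = (-810292 - 1515413) + 1336782 = -2325705 + 1336782 = -988923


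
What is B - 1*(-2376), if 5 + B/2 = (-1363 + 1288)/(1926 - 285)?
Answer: 1294152/547 ≈ 2365.9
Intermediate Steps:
B = -5520/547 (B = -10 + 2*((-1363 + 1288)/(1926 - 285)) = -10 + 2*(-75/1641) = -10 + 2*(-75*1/1641) = -10 + 2*(-25/547) = -10 - 50/547 = -5520/547 ≈ -10.091)
B - 1*(-2376) = -5520/547 - 1*(-2376) = -5520/547 + 2376 = 1294152/547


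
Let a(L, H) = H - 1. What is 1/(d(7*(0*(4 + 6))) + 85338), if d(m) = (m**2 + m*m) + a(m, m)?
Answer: 1/85337 ≈ 1.1718e-5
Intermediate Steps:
a(L, H) = -1 + H
d(m) = -1 + m + 2*m**2 (d(m) = (m**2 + m*m) + (-1 + m) = (m**2 + m**2) + (-1 + m) = 2*m**2 + (-1 + m) = -1 + m + 2*m**2)
1/(d(7*(0*(4 + 6))) + 85338) = 1/((-1 + 7*(0*(4 + 6)) + 2*(7*(0*(4 + 6)))**2) + 85338) = 1/((-1 + 7*(0*10) + 2*(7*(0*10))**2) + 85338) = 1/((-1 + 7*0 + 2*(7*0)**2) + 85338) = 1/((-1 + 0 + 2*0**2) + 85338) = 1/((-1 + 0 + 2*0) + 85338) = 1/((-1 + 0 + 0) + 85338) = 1/(-1 + 85338) = 1/85337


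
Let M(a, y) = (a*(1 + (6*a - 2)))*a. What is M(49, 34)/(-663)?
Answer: -703493/663 ≈ -1061.1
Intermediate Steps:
M(a, y) = a²*(-1 + 6*a) (M(a, y) = (a*(1 + (-2 + 6*a)))*a = (a*(-1 + 6*a))*a = a²*(-1 + 6*a))
M(49, 34)/(-663) = (49²*(-1 + 6*49))/(-663) = (2401*(-1 + 294))*(-1/663) = (2401*293)*(-1/663) = 703493*(-1/663) = -703493/663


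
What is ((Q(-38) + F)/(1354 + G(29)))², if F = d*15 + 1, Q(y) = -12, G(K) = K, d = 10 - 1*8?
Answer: 361/1912689 ≈ 0.00018874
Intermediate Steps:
d = 2 (d = 10 - 8 = 2)
F = 31 (F = 2*15 + 1 = 30 + 1 = 31)
((Q(-38) + F)/(1354 + G(29)))² = ((-12 + 31)/(1354 + 29))² = (19/1383)² = 361/1912689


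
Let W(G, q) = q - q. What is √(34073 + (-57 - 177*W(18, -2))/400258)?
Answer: √5458714912420466/400258 ≈ 184.59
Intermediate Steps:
W(G, q) = 0
√(34073 + (-57 - 177*W(18, -2))/400258) = √(34073 + (-57 - 177*0)/400258) = √(34073 + (-57 + 0)*(1/400258)) = √(34073 - 57*1/400258) = √(34073 - 57/400258) = √(13637990777/400258) = √5458714912420466/400258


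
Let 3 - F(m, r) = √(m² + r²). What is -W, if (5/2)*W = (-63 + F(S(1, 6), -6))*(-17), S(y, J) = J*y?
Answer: -408 - 204*√2/5 ≈ -465.70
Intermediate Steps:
F(m, r) = 3 - √(m² + r²)
W = 408 + 204*√2/5 (W = 2*((-63 + (3 - √((6*1)² + (-6)²)))*(-17))/5 = 2*((-63 + (3 - √(6² + 36)))*(-17))/5 = 2*((-63 + (3 - √(36 + 36)))*(-17))/5 = 2*((-63 + (3 - √72))*(-17))/5 = 2*((-63 + (3 - 6*√2))*(-17))/5 = 2*((-60 - 6*√2)*(-17))/5 = 2*(1020 + 102*√2)/5 = 408 + 204*√2/5 ≈ 465.70)
-W = -(408 + 204*√2/5) = -408 - 204*√2/5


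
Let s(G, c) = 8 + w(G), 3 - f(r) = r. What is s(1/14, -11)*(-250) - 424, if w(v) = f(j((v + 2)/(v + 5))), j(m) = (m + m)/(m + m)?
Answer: -2924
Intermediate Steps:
j(m) = 1 (j(m) = (2*m)/((2*m)) = (2*m)*(1/(2*m)) = 1)
f(r) = 3 - r
w(v) = 2 (w(v) = 3 - 1*1 = 3 - 1 = 2)
s(G, c) = 10 (s(G, c) = 8 + 2 = 10)
s(1/14, -11)*(-250) - 424 = 10*(-250) - 424 = -2500 - 424 = -2924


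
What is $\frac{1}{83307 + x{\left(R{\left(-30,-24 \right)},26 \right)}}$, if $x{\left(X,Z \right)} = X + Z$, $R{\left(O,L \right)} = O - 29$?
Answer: $\frac{1}{83274} \approx 1.2009 \cdot 10^{-5}$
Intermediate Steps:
$R{\left(O,L \right)} = -29 + O$
$\frac{1}{83307 + x{\left(R{\left(-30,-24 \right)},26 \right)}} = \frac{1}{83307 + \left(\left(-29 - 30\right) + 26\right)} = \frac{1}{83307 + \left(-59 + 26\right)} = \frac{1}{83307 - 33} = \frac{1}{83274}$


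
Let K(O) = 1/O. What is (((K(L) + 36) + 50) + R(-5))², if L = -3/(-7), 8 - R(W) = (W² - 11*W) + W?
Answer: 4096/9 ≈ 455.11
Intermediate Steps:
R(W) = 8 - W² + 10*W (R(W) = 8 - ((W² - 11*W) + W) = 8 - (W² - 10*W) = 8 + (-W² + 10*W) = 8 - W² + 10*W)
L = 3/7 (L = -3*(-⅐) = 3/7 ≈ 0.42857)
(((K(L) + 36) + 50) + R(-5))² = (((1/(3/7) + 36) + 50) + (8 - 1*(-5)² + 10*(-5)))² = (((7/3 + 36) + 50) + (8 - 1*25 - 50))² = ((115/3 + 50) + (8 - 25 - 50))² = (265/3 - 67)² = (64/3)² = 4096/9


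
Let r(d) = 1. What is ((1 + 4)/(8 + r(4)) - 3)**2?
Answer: 484/81 ≈ 5.9753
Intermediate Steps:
((1 + 4)/(8 + r(4)) - 3)**2 = ((1 + 4)/(8 + 1) - 3)**2 = (5/9 - 3)**2 = (-22/9)**2 = 484/81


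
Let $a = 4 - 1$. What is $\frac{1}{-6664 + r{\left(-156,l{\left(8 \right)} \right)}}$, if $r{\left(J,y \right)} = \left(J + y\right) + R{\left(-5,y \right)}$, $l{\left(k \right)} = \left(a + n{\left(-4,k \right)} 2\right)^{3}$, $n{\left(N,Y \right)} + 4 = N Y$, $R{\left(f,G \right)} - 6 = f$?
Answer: $- \frac{1}{335328} \approx -2.9822 \cdot 10^{-6}$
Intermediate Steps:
$R{\left(f,G \right)} = 6 + f$
$n{\left(N,Y \right)} = -4 + N Y$
$a = 3$
$l{\left(k \right)} = \left(-5 - 8 k\right)^{3}$ ($l{\left(k \right)} = \left(3 + \left(-4 - 4 k\right) 2\right)^{3} = \left(3 - \left(8 + 8 k\right)\right)^{3} = \left(-5 - 8 k\right)^{3}$)
$r{\left(J,y \right)} = 1 + J + y$ ($r{\left(J,y \right)} = \left(J + y\right) + \left(6 - 5\right) = \left(J + y\right) + 1 = 1 + J + y$)
$\frac{1}{-6664 + r{\left(-156,l{\left(8 \right)} \right)}} = \frac{1}{-6664 - \left(155 + \left(5 + 8 \cdot 8\right)^{3}\right)} = \frac{1}{-6664 - \left(155 + \left(5 + 64\right)^{3}\right)} = \frac{1}{-6664 - 328664} = \frac{1}{-335328} = - \frac{1}{335328}$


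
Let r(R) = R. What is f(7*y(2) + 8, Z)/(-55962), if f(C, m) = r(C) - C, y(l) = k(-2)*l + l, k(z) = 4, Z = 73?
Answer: 0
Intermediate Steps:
y(l) = 5*l (y(l) = 4*l + l = 5*l)
f(C, m) = 0 (f(C, m) = C - C = 0)
f(7*y(2) + 8, Z)/(-55962) = 0/(-55962) = 0*(-1/55962) = 0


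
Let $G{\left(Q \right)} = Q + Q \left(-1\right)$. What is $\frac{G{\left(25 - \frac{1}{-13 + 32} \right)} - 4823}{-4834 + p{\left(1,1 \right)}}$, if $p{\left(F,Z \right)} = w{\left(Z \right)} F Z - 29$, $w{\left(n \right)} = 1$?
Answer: $\frac{371}{374} \approx 0.99198$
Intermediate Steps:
$p{\left(F,Z \right)} = -29 + F Z$ ($p{\left(F,Z \right)} = 1 F Z - 29 = F Z - 29 = -29 + F Z$)
$G{\left(Q \right)} = 0$ ($G{\left(Q \right)} = Q - Q = 0$)
$\frac{G{\left(25 - \frac{1}{-13 + 32} \right)} - 4823}{-4834 + p{\left(1,1 \right)}} = \frac{0 - 4823}{-4834 + \left(-29 + 1 \cdot 1\right)} = - \frac{4823}{-4834 + \left(-29 + 1\right)} = - \frac{4823}{-4834 - 28} = - \frac{4823}{-4862} = \left(-4823\right) \left(- \frac{1}{4862}\right) = \frac{371}{374}$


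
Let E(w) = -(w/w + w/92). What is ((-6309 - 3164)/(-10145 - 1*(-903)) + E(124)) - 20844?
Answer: -4431006893/212566 ≈ -20845.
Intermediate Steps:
E(w) = -1 - w/92 (E(w) = -(1 + w*(1/92)) = -(1 + w/92) = -1 - w/92)
((-6309 - 3164)/(-10145 - 1*(-903)) + E(124)) - 20844 = ((-6309 - 3164)/(-10145 - 1*(-903)) + (-1 - 1/92*124)) - 20844 = (-9473/(-10145 + 903) + (-1 - 31/23)) - 20844 = (-9473/(-9242) - 54/23) - 20844 = (-9473*(-1/9242) - 54/23) - 20844 = (9473/9242 - 54/23) - 20844 = -281189/212566 - 20844 = -4431006893/212566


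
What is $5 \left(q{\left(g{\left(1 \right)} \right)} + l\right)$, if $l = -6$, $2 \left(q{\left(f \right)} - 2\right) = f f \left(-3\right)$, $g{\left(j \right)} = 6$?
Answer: $-290$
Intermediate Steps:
$q{\left(f \right)} = 2 - \frac{3 f^{2}}{2}$ ($q{\left(f \right)} = 2 + \frac{f f \left(-3\right)}{2} = 2 + \frac{f^{2} \left(-3\right)}{2} = 2 + \frac{\left(-3\right) f^{2}}{2} = 2 - \frac{3 f^{2}}{2}$)
$5 \left(q{\left(g{\left(1 \right)} \right)} + l\right) = 5 \left(\left(2 - \frac{3 \cdot 6^{2}}{2}\right) - 6\right) = 5 \left(\left(2 - 54\right) - 6\right) = 5 \left(-52 - 6\right) = 5 \left(-58\right) = -290$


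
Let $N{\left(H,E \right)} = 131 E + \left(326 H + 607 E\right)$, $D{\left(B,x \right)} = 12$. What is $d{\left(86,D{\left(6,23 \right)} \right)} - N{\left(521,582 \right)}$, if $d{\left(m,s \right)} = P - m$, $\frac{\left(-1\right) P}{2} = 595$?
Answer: $-600638$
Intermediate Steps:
$P = -1190$ ($P = \left(-2\right) 595 = -1190$)
$d{\left(m,s \right)} = -1190 - m$
$N{\left(H,E \right)} = 326 H + 738 E$
$d{\left(86,D{\left(6,23 \right)} \right)} - N{\left(521,582 \right)} = \left(-1190 - 86\right) - \left(326 \cdot 521 + 738 \cdot 582\right) = \left(-1190 - 86\right) - \left(169846 + 429516\right) = -1276 - 599362 = -600638$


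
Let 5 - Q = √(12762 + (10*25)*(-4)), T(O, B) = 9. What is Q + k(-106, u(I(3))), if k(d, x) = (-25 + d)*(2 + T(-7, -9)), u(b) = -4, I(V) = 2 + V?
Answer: -1436 - √11762 ≈ -1544.5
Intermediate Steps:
k(d, x) = -275 + 11*d (k(d, x) = (-25 + d)*(2 + 9) = (-25 + d)*11 = -275 + 11*d)
Q = 5 - √11762 (Q = 5 - √(12762 + (10*25)*(-4)) = 5 - √(12762 + 250*(-4)) = 5 - √(12762 - 1000) = 5 - √11762 ≈ -103.45)
Q + k(-106, u(I(3))) = (5 - √11762) + (-275 + 11*(-106)) = (5 - √11762) + (-275 - 1166) = (5 - √11762) - 1441 = -1436 - √11762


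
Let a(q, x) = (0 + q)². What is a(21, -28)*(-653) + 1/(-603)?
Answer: -173647720/603 ≈ -2.8797e+5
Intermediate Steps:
a(q, x) = q²
a(21, -28)*(-653) + 1/(-603) = 21²*(-653) + 1/(-603) = 441*(-653) - 1/603 = -287973 - 1/603 = -173647720/603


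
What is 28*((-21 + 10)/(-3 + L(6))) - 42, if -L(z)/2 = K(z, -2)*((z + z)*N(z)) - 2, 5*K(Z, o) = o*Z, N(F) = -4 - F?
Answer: -23842/575 ≈ -41.464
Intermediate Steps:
K(Z, o) = Z*o/5 (K(Z, o) = (o*Z)/5 = (Z*o)/5 = Z*o/5)
L(z) = 4 + 8*z²*(-4 - z)/5 (L(z) = -2*(((⅕)*z*(-2))*((z + z)*(-4 - z)) - 2) = -2*((-2*z/5)*((2*z)*(-4 - z)) - 2) = -2*((-2*z/5)*(2*z*(-4 - z)) - 2) = -2*(-4*z²*(-4 - z)/5 - 2) = -2*(-2 - 4*z²*(-4 - z)/5) = 4 + 8*z²*(-4 - z)/5)
28*((-21 + 10)/(-3 + L(6))) - 42 = 28*((-21 + 10)/(-3 + (4 + (8/5)*6²*(-4 - 1*6)))) - 42 = 28*(-11/(-3 + (4 + (8/5)*36*(-4 - 6)))) - 42 = 28*(-11/(-3 + (4 + (8/5)*36*(-10)))) - 42 = 28*(-11/(-3 + (4 - 576))) - 42 = 28*(-11/(-3 - 572)) - 42 = 28*(-11/(-575)) - 42 = 28*(-11*(-1/575)) - 42 = 28*(11/575) - 42 = 308/575 - 42 = -23842/575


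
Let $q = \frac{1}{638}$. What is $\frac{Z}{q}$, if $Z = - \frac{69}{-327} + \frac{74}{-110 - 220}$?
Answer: $- \frac{13804}{1635} \approx -8.4428$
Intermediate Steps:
$Z = - \frac{238}{17985}$ ($Z = \left(-69\right) \left(- \frac{1}{327}\right) + \frac{74}{-110 - 220} = \frac{23}{109} + \frac{74}{-330} = \frac{23}{109} + 74 \left(- \frac{1}{330}\right) = \frac{23}{109} - \frac{37}{165} = - \frac{238}{17985} \approx -0.013233$)
$q = \frac{1}{638} \approx 0.0015674$
$\frac{Z}{q} = - \frac{238 \frac{1}{\frac{1}{638}}}{17985} = \left(- \frac{238}{17985}\right) 638 = - \frac{13804}{1635}$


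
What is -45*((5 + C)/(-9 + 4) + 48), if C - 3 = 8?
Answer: -2016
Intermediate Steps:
C = 11 (C = 3 + 8 = 11)
-45*((5 + C)/(-9 + 4) + 48) = -45*((5 + 11)/(-9 + 4) + 48) = -45*(16/(-5) + 48) = -45*(16*(-1/5) + 48) = -45*(-16/5 + 48) = -45*224/5 = -2016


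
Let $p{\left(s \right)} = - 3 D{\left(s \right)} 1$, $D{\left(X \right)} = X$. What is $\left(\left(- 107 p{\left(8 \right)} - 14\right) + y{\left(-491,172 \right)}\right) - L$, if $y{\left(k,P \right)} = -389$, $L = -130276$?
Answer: $132441$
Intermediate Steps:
$p{\left(s \right)} = - 3 s$ ($p{\left(s \right)} = - 3 s 1 = - 3 s$)
$\left(\left(- 107 p{\left(8 \right)} - 14\right) + y{\left(-491,172 \right)}\right) - L = \left(\left(- 107 \left(\left(-3\right) 8\right) - 14\right) - 389\right) - -130276 = \left(\left(\left(-107\right) \left(-24\right) - 14\right) - 389\right) + 130276 = \left(\left(2568 - 14\right) - 389\right) + 130276 = \left(2554 - 389\right) + 130276 = 2165 + 130276 = 132441$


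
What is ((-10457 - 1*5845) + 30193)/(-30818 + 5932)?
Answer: -13891/24886 ≈ -0.55819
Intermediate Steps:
((-10457 - 1*5845) + 30193)/(-30818 + 5932) = ((-10457 - 5845) + 30193)/(-24886) = (-16302 + 30193)*(-1/24886) = 13891*(-1/24886) = -13891/24886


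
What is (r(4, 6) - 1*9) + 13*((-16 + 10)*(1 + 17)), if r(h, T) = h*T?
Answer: -1389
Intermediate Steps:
r(h, T) = T*h
(r(4, 6) - 1*9) + 13*((-16 + 10)*(1 + 17)) = (6*4 - 1*9) + 13*((-16 + 10)*(1 + 17)) = (24 - 9) + 13*(-6*18) = 15 + 13*(-108) = 15 - 1404 = -1389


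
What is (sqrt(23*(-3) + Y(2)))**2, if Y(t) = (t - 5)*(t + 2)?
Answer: -81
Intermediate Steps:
Y(t) = (-5 + t)*(2 + t)
(sqrt(23*(-3) + Y(2)))**2 = (sqrt(23*(-3) + (-10 + 2**2 - 3*2)))**2 = (sqrt(-69 + (-10 + 4 - 6)))**2 = (sqrt(-69 - 12))**2 = (sqrt(-81))**2 = (9*I)**2 = -81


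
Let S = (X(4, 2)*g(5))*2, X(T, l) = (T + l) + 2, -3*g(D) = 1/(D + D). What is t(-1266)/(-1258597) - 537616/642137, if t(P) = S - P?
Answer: -10161817315814/12122875526835 ≈ -0.83823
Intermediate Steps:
g(D) = -1/(6*D) (g(D) = -1/(3*(D + D)) = -1/(2*D)/3 = -1/(6*D))
X(T, l) = 2 + T + l
S = -8/15 (S = ((2 + 4 + 2)*(-1/6/5))*2 = (8*(-1/6*1/5))*2 = (8*(-1/30))*2 = -4/15*2 = -8/15 ≈ -0.53333)
t(P) = -8/15 - P
t(-1266)/(-1258597) - 537616/642137 = (-8/15 - 1*(-1266))/(-1258597) - 537616/642137 = (-8/15 + 1266)*(-1/1258597) - 537616*1/642137 = (18982/15)*(-1/1258597) - 537616/642137 = -18982/18878955 - 537616/642137 = -10161817315814/12122875526835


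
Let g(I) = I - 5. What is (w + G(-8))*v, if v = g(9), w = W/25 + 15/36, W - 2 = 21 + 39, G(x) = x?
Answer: -1531/75 ≈ -20.413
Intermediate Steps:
g(I) = -5 + I
W = 62 (W = 2 + (21 + 39) = 2 + 60 = 62)
w = 869/300 (w = 62/25 + 15/36 = 62*(1/25) + 15*(1/36) = 62/25 + 5/12 = 869/300 ≈ 2.8967)
v = 4 (v = -5 + 9 = 4)
(w + G(-8))*v = (869/300 - 8)*4 = -1531/300*4 = -1531/75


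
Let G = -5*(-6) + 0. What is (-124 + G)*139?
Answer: -13066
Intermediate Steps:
G = 30 (G = 30 + 0 = 30)
(-124 + G)*139 = (-124 + 30)*139 = -94*139 = -13066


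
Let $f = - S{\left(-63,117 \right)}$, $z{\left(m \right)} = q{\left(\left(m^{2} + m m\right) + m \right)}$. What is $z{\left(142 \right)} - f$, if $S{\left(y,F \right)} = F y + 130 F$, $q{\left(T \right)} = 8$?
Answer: $7847$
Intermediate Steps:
$S{\left(y,F \right)} = 130 F + F y$
$z{\left(m \right)} = 8$
$f = -7839$ ($f = - 117 \left(130 - 63\right) = - 117 \cdot 67 = \left(-1\right) 7839 = -7839$)
$z{\left(142 \right)} - f = 8 - -7839 = 8 + 7839 = 7847$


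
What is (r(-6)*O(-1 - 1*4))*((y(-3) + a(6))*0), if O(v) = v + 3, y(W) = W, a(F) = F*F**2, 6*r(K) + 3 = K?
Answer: 0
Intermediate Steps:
r(K) = -1/2 + K/6
a(F) = F**3
O(v) = 3 + v
(r(-6)*O(-1 - 1*4))*((y(-3) + a(6))*0) = ((-1/2 + (1/6)*(-6))*(3 + (-1 - 1*4)))*((-3 + 6**3)*0) = ((-1/2 - 1)*(3 + (-1 - 4)))*((-3 + 216)*0) = (-3*(3 - 5)/2)*(213*0) = -3/2*(-2)*0 = 3*0 = 0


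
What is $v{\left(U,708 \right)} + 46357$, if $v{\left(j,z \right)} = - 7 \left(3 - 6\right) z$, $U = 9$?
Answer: $61225$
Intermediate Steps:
$v{\left(j,z \right)} = 21 z$ ($v{\left(j,z \right)} = - 7 \left(3 - 6\right) z = \left(-7\right) \left(-3\right) z = 21 z$)
$v{\left(U,708 \right)} + 46357 = 21 \cdot 708 + 46357 = 14868 + 46357 = 61225$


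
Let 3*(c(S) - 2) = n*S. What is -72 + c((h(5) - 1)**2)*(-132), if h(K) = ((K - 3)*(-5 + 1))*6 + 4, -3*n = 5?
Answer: 148164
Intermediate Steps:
n = -5/3 (n = -1/3*5 = -5/3 ≈ -1.6667)
h(K) = 76 - 24*K (h(K) = ((-3 + K)*(-4))*6 + 4 = (12 - 4*K)*6 + 4 = (72 - 24*K) + 4 = 76 - 24*K)
c(S) = 2 - 5*S/9 (c(S) = 2 + (-5*S/3)/3 = 2 - 5*S/9)
-72 + c((h(5) - 1)**2)*(-132) = -72 + (2 - 5*((76 - 24*5) - 1)**2/9)*(-132) = -72 + (2 - 5*((76 - 120) - 1)**2/9)*(-132) = -72 + (2 - 5*(-44 - 1)**2/9)*(-132) = -72 + (2 - 5/9*(-45)**2)*(-132) = -72 + (2 - 5/9*2025)*(-132) = -72 + (2 - 1125)*(-132) = -72 - 1123*(-132) = -72 + 148236 = 148164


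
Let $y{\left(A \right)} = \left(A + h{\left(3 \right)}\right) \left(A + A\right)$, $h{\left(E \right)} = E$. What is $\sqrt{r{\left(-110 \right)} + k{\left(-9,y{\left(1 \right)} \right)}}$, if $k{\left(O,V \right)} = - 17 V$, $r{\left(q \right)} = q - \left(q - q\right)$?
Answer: $i \sqrt{246} \approx 15.684 i$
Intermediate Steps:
$r{\left(q \right)} = q$ ($r{\left(q \right)} = q - 0 = q + 0 = q$)
$y{\left(A \right)} = 2 A \left(3 + A\right)$ ($y{\left(A \right)} = \left(A + 3\right) \left(A + A\right) = \left(3 + A\right) 2 A = 2 A \left(3 + A\right)$)
$\sqrt{r{\left(-110 \right)} + k{\left(-9,y{\left(1 \right)} \right)}} = \sqrt{-110 - 17 \cdot 2 \cdot 1 \left(3 + 1\right)} = \sqrt{-110 - 17 \cdot 2 \cdot 1 \cdot 4} = \sqrt{-110 - 136} = \sqrt{-246} = i \sqrt{246}$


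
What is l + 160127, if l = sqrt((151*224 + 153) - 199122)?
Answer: 160127 + I*sqrt(165145) ≈ 1.6013e+5 + 406.38*I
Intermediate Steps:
l = I*sqrt(165145) (l = sqrt((33824 + 153) - 199122) = sqrt(33977 - 199122) = sqrt(-165145) = I*sqrt(165145) ≈ 406.38*I)
l + 160127 = I*sqrt(165145) + 160127 = 160127 + I*sqrt(165145)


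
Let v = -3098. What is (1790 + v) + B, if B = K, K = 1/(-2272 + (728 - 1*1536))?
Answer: -4028641/3080 ≈ -1308.0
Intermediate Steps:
K = -1/3080 (K = 1/(-2272 + (728 - 1536)) = 1/(-2272 - 808) = 1/(-3080) = -1/3080 ≈ -0.00032468)
B = -1/3080 ≈ -0.00032468
(1790 + v) + B = (1790 - 3098) - 1/3080 = -1308 - 1/3080 = -4028641/3080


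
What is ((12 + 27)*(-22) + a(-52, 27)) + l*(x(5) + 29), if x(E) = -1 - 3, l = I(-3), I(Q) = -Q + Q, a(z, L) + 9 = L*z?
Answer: -2271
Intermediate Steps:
a(z, L) = -9 + L*z
I(Q) = 0
l = 0
x(E) = -4
((12 + 27)*(-22) + a(-52, 27)) + l*(x(5) + 29) = ((12 + 27)*(-22) + (-9 + 27*(-52))) + 0*(-4 + 29) = (39*(-22) + (-9 - 1404)) + 0*25 = (-858 - 1413) + 0 = -2271 + 0 = -2271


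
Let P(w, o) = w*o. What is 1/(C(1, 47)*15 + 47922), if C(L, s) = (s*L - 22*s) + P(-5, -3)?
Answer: 1/33342 ≈ 2.9992e-5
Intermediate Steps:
P(w, o) = o*w
C(L, s) = 15 - 22*s + L*s (C(L, s) = (s*L - 22*s) - 3*(-5) = (L*s - 22*s) + 15 = (-22*s + L*s) + 15 = 15 - 22*s + L*s)
1/(C(1, 47)*15 + 47922) = 1/((15 - 22*47 + 1*47)*15 + 47922) = 1/((15 - 1034 + 47)*15 + 47922) = 1/(-972*15 + 47922) = 1/(-14580 + 47922) = 1/33342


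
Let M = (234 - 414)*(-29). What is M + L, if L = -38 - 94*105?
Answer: -4688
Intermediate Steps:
L = -9908 (L = -38 - 9870 = -9908)
M = 5220 (M = -180*(-29) = 5220)
M + L = 5220 - 9908 = -4688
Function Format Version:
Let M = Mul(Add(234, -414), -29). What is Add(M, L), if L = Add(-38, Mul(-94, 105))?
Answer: -4688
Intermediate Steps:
L = -9908 (L = Add(-38, -9870) = -9908)
M = 5220 (M = Mul(-180, -29) = 5220)
Add(M, L) = Add(5220, -9908) = -4688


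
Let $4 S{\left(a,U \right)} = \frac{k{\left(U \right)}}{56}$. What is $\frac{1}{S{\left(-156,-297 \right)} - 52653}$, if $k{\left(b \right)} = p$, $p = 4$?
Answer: $- \frac{56}{2948567} \approx -1.8992 \cdot 10^{-5}$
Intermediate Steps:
$k{\left(b \right)} = 4$
$S{\left(a,U \right)} = \frac{1}{56}$ ($S{\left(a,U \right)} = \frac{4 \cdot \frac{1}{56}}{4} = \frac{1}{4} \cdot \frac{1}{14} = \frac{1}{56}$)
$\frac{1}{S{\left(-156,-297 \right)} - 52653} = \frac{1}{\frac{1}{56} - 52653} = \frac{1}{- \frac{2948567}{56}} = - \frac{56}{2948567}$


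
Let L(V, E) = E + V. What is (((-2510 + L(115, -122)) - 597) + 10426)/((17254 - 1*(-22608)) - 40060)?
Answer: -3656/99 ≈ -36.929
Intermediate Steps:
(((-2510 + L(115, -122)) - 597) + 10426)/((17254 - 1*(-22608)) - 40060) = (((-2510 + (-122 + 115)) - 597) + 10426)/((17254 - 1*(-22608)) - 40060) = (((-2510 - 7) - 597) + 10426)/((17254 + 22608) - 40060) = ((-2517 - 597) + 10426)/(39862 - 40060) = (-3114 + 10426)/(-198) = 7312*(-1/198) = -3656/99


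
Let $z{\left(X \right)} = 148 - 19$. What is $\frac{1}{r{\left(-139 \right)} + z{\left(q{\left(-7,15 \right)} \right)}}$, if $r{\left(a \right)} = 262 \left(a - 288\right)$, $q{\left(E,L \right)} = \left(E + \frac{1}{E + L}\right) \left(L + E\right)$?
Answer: $- \frac{1}{111745} \approx -8.9489 \cdot 10^{-6}$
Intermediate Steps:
$q{\left(E,L \right)} = \left(E + L\right) \left(E + \frac{1}{E + L}\right)$ ($q{\left(E,L \right)} = \left(E + \frac{1}{E + L}\right) \left(E + L\right) = \left(E + L\right) \left(E + \frac{1}{E + L}\right)$)
$r{\left(a \right)} = -75456 + 262 a$ ($r{\left(a \right)} = 262 \left(-288 + a\right) = -75456 + 262 a$)
$z{\left(X \right)} = 129$ ($z{\left(X \right)} = 148 - 19 = 129$)
$\frac{1}{r{\left(-139 \right)} + z{\left(q{\left(-7,15 \right)} \right)}} = \frac{1}{\left(-75456 + 262 \left(-139\right)\right) + 129} = \frac{1}{\left(-75456 - 36418\right) + 129} = \frac{1}{-111874 + 129} = \frac{1}{-111745} = - \frac{1}{111745}$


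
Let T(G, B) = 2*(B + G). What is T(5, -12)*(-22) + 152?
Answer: 460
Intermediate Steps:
T(G, B) = 2*B + 2*G
T(5, -12)*(-22) + 152 = (2*(-12) + 2*5)*(-22) + 152 = (-24 + 10)*(-22) + 152 = -14*(-22) + 152 = 308 + 152 = 460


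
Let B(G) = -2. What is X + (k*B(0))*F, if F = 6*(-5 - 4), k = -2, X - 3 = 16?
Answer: -197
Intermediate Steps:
X = 19 (X = 3 + 16 = 19)
F = -54 (F = 6*(-9) = -54)
X + (k*B(0))*F = 19 - 2*(-2)*(-54) = 19 + 4*(-54) = 19 - 216 = -197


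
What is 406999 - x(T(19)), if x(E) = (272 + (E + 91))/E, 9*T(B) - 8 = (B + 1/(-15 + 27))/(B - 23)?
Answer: 62927874/155 ≈ 4.0599e+5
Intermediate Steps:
T(B) = 8/9 + (1/12 + B)/(9*(-23 + B)) (T(B) = 8/9 + ((B + 1/(-15 + 27))/(B - 23))/9 = 8/9 + ((B + 1/12)/(-23 + B))/9 = 8/9 + ((1/12 + B)/(-23 + B))/9 = 8/9 + (1/12 + B)/(9*(-23 + B)))
x(E) = (363 + E)/E (x(E) = (272 + (91 + E))/E = (363 + E)/E)
406999 - x(T(19)) = 406999 - (363 + (-2207/108 + 19)/(-23 + 19))/((-2207/108 + 19)/(-23 + 19)) = 406999 - (363 - 155/108/(-4))/(-155/108/(-4)) = 406999 - (363 - ¼*(-155/108))/((-¼*(-155/108))) = 406999 - (363 + 155/432)/155/432 = 406999 - 432*156971/(155*432) = 406999 - 1*156971/155 = 406999 - 156971/155 = 62927874/155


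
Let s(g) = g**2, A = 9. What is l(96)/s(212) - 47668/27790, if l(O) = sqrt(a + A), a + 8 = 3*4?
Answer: -23834/13895 + sqrt(13)/44944 ≈ -1.7152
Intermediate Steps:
a = 4 (a = -8 + 3*4 = -8 + 12 = 4)
l(O) = sqrt(13) (l(O) = sqrt(4 + 9) = sqrt(13))
l(96)/s(212) - 47668/27790 = sqrt(13)/(212**2) - 47668/27790 = sqrt(13)/44944 - 47668*1/27790 = sqrt(13)*(1/44944) - 23834/13895 = sqrt(13)/44944 - 23834/13895 = -23834/13895 + sqrt(13)/44944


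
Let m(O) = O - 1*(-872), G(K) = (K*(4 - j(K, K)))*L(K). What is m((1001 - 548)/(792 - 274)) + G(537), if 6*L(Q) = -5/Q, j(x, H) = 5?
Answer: 678871/777 ≈ 873.71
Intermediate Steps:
L(Q) = -5/(6*Q) (L(Q) = (-5/Q)/6 = -5/(6*Q))
G(K) = ⅚ (G(K) = (K*(4 - 1*5))*(-5/(6*K)) = (K*(4 - 5))*(-5/(6*K)) = (K*(-1))*(-5/(6*K)) = (-K)*(-5/(6*K)) = ⅚)
m(O) = 872 + O (m(O) = O + 872 = 872 + O)
m((1001 - 548)/(792 - 274)) + G(537) = (872 + (1001 - 548)/(792 - 274)) + ⅚ = (872 + 453/518) + ⅚ = 452149/518 + ⅚ = 678871/777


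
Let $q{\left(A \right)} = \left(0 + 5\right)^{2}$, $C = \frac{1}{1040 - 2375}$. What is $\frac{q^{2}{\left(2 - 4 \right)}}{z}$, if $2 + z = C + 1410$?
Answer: $\frac{834375}{1879679} \approx 0.44389$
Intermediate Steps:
$C = - \frac{1}{1335}$ ($C = \frac{1}{-1335} = - \frac{1}{1335} \approx -0.00074906$)
$q{\left(A \right)} = 25$ ($q{\left(A \right)} = 5^{2} = 25$)
$z = \frac{1879679}{1335}$ ($z = -2 + \left(- \frac{1}{1335} + 1410\right) = -2 + \frac{1882349}{1335} = \frac{1879679}{1335} \approx 1408.0$)
$\frac{q^{2}{\left(2 - 4 \right)}}{z} = \frac{25^{2}}{\frac{1879679}{1335}} = 625 \cdot \frac{1335}{1879679} = \frac{834375}{1879679}$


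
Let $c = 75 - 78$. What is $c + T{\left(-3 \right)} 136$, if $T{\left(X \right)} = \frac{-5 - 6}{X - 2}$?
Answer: $\frac{1481}{5} \approx 296.2$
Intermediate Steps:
$T{\left(X \right)} = - \frac{11}{-2 + X}$
$c = -3$ ($c = 75 - 78 = -3$)
$c + T{\left(-3 \right)} 136 = -3 + - \frac{11}{-2 - 3} \cdot 136 = -3 + - \frac{11}{-5} \cdot 136 = -3 + \left(-11\right) \left(- \frac{1}{5}\right) 136 = -3 + \frac{11}{5} \cdot 136 = -3 + \frac{1496}{5} = \frac{1481}{5}$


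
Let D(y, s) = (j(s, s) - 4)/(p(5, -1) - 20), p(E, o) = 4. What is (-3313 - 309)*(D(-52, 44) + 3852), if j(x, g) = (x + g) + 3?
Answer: -111457995/8 ≈ -1.3932e+7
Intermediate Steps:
j(x, g) = 3 + g + x (j(x, g) = (g + x) + 3 = 3 + g + x)
D(y, s) = 1/16 - s/8 (D(y, s) = ((3 + s + s) - 4)/(4 - 20) = ((3 + 2*s) - 4)/(-16) = (-1 + 2*s)*(-1/16) = 1/16 - s/8)
(-3313 - 309)*(D(-52, 44) + 3852) = (-3313 - 309)*((1/16 - ⅛*44) + 3852) = -3622*((1/16 - 11/2) + 3852) = -3622*(-87/16 + 3852) = -3622*61545/16 = -111457995/8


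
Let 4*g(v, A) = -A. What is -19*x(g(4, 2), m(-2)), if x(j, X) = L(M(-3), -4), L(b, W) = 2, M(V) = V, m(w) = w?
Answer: -38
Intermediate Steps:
g(v, A) = -A/4 (g(v, A) = (-A)/4 = -A/4)
x(j, X) = 2
-19*x(g(4, 2), m(-2)) = -19*2 = -38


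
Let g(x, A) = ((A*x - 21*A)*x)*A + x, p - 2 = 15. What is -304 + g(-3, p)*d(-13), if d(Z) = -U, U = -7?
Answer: 145331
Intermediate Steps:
p = 17 (p = 2 + 15 = 17)
d(Z) = 7 (d(Z) = -1*(-7) = 7)
g(x, A) = x + A*x*(-21*A + A*x) (g(x, A) = ((-21*A + A*x)*x)*A + x = (x*(-21*A + A*x))*A + x = A*x*(-21*A + A*x) + x = x + A*x*(-21*A + A*x))
-304 + g(-3, p)*d(-13) = -304 - 3*(1 - 21*17² - 3*17²)*7 = -304 - 3*(1 - 21*289 - 3*289)*7 = -304 - 3*(1 - 6069 - 867)*7 = -304 - 3*(-6935)*7 = -304 + 20805*7 = -304 + 145635 = 145331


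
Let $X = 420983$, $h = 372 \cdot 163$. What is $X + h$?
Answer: $481619$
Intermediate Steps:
$h = 60636$
$X + h = 420983 + 60636 = 481619$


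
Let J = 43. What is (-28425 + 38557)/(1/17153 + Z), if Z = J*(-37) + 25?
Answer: -173794196/26861597 ≈ -6.4700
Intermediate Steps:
Z = -1566 (Z = 43*(-37) + 25 = -1591 + 25 = -1566)
(-28425 + 38557)/(1/17153 + Z) = (-28425 + 38557)/(1/17153 - 1566) = 10132/(1/17153 - 1566) = 10132/(-26861597/17153) = 10132*(-17153/26861597) = -173794196/26861597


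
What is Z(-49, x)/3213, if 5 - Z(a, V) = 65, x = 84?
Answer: -20/1071 ≈ -0.018674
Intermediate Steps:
Z(a, V) = -60 (Z(a, V) = 5 - 1*65 = 5 - 65 = -60)
Z(-49, x)/3213 = -60/3213 = -60*1/3213 = -20/1071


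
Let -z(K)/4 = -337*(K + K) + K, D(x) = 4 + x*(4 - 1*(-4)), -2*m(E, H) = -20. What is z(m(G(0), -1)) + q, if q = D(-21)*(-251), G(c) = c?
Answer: 68084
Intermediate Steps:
m(E, H) = 10 (m(E, H) = -½*(-20) = 10)
D(x) = 4 + 8*x (D(x) = 4 + x*(4 + 4) = 4 + x*8 = 4 + 8*x)
q = 41164 (q = (4 + 8*(-21))*(-251) = (4 - 168)*(-251) = -164*(-251) = 41164)
z(K) = 2692*K (z(K) = -4*(-337*(K + K) + K) = -4*(-674*K + K) = -(-2692)*K = 2692*K)
z(m(G(0), -1)) + q = 2692*10 + 41164 = 26920 + 41164 = 68084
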